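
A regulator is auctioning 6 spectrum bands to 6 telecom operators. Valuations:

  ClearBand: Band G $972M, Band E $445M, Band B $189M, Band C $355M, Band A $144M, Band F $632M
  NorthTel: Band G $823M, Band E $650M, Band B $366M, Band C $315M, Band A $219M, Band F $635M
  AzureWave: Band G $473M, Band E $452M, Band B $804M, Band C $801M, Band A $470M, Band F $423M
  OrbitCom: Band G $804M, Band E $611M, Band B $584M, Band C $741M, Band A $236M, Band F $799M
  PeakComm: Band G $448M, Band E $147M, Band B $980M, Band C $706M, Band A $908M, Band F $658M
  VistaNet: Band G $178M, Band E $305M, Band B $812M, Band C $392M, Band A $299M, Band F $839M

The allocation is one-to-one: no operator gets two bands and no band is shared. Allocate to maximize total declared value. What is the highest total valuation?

Optimal: ClearBand→Band G ($972M), NorthTel→Band E ($650M), AzureWave→Band C ($801M), OrbitCom→Band F ($799M), PeakComm→Band A ($908M), VistaNet→Band B ($812M) — total 972+650+801+799+908+812 = $4942M.
Row-greedy (each operator in turn takes its best remaining band) gives $4525M, worse by 417.
Next-best assignment: ClearBand→Band G, NorthTel→Band E, AzureWave→Band B, OrbitCom→Band C, PeakComm→Band A, VistaNet→Band F = $4914M.

Max total: $4942M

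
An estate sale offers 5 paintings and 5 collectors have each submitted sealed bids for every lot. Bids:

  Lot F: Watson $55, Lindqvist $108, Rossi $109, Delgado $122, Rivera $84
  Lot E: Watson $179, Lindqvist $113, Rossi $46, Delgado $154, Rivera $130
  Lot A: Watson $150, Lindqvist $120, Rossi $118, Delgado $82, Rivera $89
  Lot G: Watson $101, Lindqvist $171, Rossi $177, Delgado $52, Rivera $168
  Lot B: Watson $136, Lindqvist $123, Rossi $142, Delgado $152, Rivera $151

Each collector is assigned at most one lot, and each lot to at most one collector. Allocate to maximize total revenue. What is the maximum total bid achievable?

Max total: $749

Optimal: Watson→Lot E ($179), Lindqvist→Lot A ($120), Rossi→Lot G ($177), Delgado→Lot F ($122), Rivera→Lot B ($151) — total 179+120+177+122+151 = $749.
Row-greedy (each collector in turn takes its best remaining lot) gives $703, worse by 46.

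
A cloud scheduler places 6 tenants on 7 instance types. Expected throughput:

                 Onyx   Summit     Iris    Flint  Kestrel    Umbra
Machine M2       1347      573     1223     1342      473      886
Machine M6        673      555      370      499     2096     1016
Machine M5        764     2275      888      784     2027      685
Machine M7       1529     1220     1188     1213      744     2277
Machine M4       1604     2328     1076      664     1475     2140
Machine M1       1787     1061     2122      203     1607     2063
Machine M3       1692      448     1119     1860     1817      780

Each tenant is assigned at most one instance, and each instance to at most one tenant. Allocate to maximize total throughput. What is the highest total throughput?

Optimal: Onyx→Machine M4 (1604 ops/s), Summit→Machine M5 (2275 ops/s), Iris→Machine M1 (2122 ops/s), Flint→Machine M3 (1860 ops/s), Kestrel→Machine M6 (2096 ops/s), Umbra→Machine M7 (2277 ops/s) — total 1604+2275+2122+1860+2096+2277 = 12234 ops/s.
Column-greedy (each instance in turn goes to its best remaining tenant) gives 9274 ops/s, worse by 2960.

Max total: 12234 ops/s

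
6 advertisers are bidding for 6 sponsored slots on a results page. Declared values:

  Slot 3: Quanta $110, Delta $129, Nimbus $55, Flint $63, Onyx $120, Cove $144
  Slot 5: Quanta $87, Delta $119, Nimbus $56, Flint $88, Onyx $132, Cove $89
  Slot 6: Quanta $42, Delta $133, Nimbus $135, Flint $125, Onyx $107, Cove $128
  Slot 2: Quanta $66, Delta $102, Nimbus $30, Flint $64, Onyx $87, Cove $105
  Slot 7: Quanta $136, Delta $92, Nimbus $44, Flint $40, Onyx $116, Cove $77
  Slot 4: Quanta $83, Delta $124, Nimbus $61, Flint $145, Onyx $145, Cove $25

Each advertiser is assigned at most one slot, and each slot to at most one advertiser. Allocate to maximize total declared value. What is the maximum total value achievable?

Maximum total: $794

Optimal: Quanta→Slot 7 ($136), Delta→Slot 2 ($102), Nimbus→Slot 6 ($135), Flint→Slot 4 ($145), Onyx→Slot 5 ($132), Cove→Slot 3 ($144) — total 136+102+135+145+132+144 = $794.
Swapping Cove↔Flint (Cove→Slot 4 $25, Flint→Slot 3 $63) loses 201.
Checked against all permutations: $794 is optimal.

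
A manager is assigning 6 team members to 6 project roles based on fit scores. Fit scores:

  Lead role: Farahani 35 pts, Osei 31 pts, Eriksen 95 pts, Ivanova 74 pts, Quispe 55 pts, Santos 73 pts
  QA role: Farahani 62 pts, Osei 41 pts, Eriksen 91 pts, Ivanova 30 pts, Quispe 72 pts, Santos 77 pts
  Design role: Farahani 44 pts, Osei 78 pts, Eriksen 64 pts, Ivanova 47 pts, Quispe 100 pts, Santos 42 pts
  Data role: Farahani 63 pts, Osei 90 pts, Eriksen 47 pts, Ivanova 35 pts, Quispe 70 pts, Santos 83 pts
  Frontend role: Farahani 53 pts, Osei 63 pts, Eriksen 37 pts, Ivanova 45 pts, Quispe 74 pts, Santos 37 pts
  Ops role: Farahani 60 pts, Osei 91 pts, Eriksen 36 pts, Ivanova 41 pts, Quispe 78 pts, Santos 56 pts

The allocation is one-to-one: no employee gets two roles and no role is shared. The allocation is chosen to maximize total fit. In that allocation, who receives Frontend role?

Optimal: Farahani→Frontend role (53 pts), Osei→Ops role (91 pts), Eriksen→QA role (91 pts), Ivanova→Lead role (74 pts), Quispe→Design role (100 pts), Santos→Data role (83 pts) — total 53+91+91+74+100+83 = 492 pts.
Next-best assignment: Farahani→QA role, Osei→Ops role, Eriksen→Lead role, Ivanova→Frontend role, Quispe→Design role, Santos→Data role = 476 pts.
Farahani's own top role is Data role (63 pts), but forcing Farahani→Data role and reassigning the rest optimally gives only 471 pts — worse by 21.

Farahani receives Frontend role.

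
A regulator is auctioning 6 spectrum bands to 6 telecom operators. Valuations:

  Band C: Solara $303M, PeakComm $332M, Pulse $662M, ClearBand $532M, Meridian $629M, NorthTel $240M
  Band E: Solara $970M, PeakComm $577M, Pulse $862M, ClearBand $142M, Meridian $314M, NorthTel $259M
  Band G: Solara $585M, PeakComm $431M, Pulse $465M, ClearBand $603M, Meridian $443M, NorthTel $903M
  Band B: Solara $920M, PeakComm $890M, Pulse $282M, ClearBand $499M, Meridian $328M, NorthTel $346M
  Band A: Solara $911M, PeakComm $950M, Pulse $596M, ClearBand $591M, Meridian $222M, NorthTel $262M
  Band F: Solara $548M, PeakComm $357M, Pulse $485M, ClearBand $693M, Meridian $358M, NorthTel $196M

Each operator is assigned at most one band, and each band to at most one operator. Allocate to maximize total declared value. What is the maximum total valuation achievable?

Max total: $4957M

This is a one-to-one assignment (maximum-weight bipartite matching).
Optimal: Solara→Band B ($920M), PeakComm→Band A ($950M), Pulse→Band E ($862M), ClearBand→Band F ($693M), Meridian→Band C ($629M), NorthTel→Band G ($903M) — total 920+950+862+693+629+903 = $4957M.
Row-greedy (each operator in turn takes its best remaining band) gives $4064M, worse by 893.
Checked against all permutations: $4957M is optimal.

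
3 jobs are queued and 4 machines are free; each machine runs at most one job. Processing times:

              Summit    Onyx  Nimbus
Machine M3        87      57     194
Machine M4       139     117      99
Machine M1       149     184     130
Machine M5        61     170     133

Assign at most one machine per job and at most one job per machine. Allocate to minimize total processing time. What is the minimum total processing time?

Minimum total: 217 min

Optimal: Summit→Machine M5 (61 min), Onyx→Machine M3 (57 min), Nimbus→Machine M4 (99 min) — total 61+57+99 = 217 min.
Column-greedy (each machine in turn goes to its cheapest remaining job) gives 305 min, worse by 88.
Next-best assignment: Summit→Machine M5, Onyx→Machine M3, Nimbus→Machine M1 = 248 min.
Every other assignment is strictly worse.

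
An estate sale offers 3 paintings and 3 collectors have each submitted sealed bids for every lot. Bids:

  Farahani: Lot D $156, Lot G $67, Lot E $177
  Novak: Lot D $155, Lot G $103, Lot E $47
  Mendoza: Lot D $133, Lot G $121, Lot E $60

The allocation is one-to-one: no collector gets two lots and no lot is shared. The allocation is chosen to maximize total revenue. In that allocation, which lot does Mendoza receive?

Mendoza receives Lot G.

Optimal: Farahani→Lot E ($177), Novak→Lot D ($155), Mendoza→Lot G ($121) — total 177+155+121 = $453.
Next-best assignment: Farahani→Lot E, Novak→Lot G, Mendoza→Lot D = $413.
Mendoza's own top lot is Lot D ($133), but forcing Mendoza→Lot D and reassigning the rest optimally gives only $413 — worse by 40.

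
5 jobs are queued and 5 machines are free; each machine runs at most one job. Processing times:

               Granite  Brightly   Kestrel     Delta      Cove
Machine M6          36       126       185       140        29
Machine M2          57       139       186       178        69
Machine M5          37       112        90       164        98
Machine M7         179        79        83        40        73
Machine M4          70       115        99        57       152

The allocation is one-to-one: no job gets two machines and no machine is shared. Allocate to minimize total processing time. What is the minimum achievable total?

Minimum total: 312 min

Optimal: Granite→Machine M2 (57 min), Brightly→Machine M7 (79 min), Kestrel→Machine M5 (90 min), Delta→Machine M4 (57 min), Cove→Machine M6 (29 min) — total 57+79+90+57+29 = 312 min.
Row-greedy (each job in turn takes its cheapest remaining machine) gives 331 min, worse by 19.
Next-best assignment: Granite→Machine M6, Brightly→Machine M7, Kestrel→Machine M5, Delta→Machine M4, Cove→Machine M2 = 331 min.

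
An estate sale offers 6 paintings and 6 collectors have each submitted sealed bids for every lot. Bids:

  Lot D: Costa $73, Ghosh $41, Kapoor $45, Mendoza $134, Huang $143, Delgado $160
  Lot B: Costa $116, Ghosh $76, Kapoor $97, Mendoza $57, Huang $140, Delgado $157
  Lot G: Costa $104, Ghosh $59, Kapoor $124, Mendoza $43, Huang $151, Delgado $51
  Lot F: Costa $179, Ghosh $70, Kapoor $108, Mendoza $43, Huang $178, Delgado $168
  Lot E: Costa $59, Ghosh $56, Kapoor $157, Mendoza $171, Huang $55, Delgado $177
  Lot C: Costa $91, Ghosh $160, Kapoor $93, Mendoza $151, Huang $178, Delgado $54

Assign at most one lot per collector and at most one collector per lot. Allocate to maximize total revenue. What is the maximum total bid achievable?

Maximum total: $938

Optimal: Costa→Lot F ($179), Ghosh→Lot C ($160), Kapoor→Lot E ($157), Mendoza→Lot D ($134), Huang→Lot G ($151), Delgado→Lot B ($157) — total 179+160+157+134+151+157 = $938.
Max-entry greedy (repeatedly take the single best remaining cell) gives $868, worse by 70.
Next-best assignment: Costa→Lot F, Ghosh→Lot C, Kapoor→Lot G, Mendoza→Lot E, Huang→Lot D, Delgado→Lot B = $934.
Swapping Delgado↔Costa (Delgado→Lot F $168, Costa→Lot B $116) loses 52.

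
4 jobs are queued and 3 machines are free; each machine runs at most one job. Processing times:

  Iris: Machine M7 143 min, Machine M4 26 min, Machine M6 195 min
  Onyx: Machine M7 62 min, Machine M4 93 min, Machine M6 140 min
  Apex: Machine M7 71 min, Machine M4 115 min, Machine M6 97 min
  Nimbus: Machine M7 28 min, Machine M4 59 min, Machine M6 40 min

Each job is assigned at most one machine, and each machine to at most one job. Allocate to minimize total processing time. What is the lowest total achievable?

Minimum total: 128 min

This is the linear assignment problem.
Optimal: Onyx→Machine M7 (62 min), Iris→Machine M4 (26 min), Nimbus→Machine M6 (40 min) — total 62+26+40 = 128 min.
Row-greedy (each job in turn takes its cheapest remaining machine) gives 185 min, worse by 57.
Next-best assignment: Apex→Machine M7, Iris→Machine M4, Nimbus→Machine M6 = 137 min.
Swapping Nimbus↔Iris (Nimbus→Machine M4 59 min, Iris→Machine M6 195 min) adds 188.
No other one-to-one assignment undercuts 128 min.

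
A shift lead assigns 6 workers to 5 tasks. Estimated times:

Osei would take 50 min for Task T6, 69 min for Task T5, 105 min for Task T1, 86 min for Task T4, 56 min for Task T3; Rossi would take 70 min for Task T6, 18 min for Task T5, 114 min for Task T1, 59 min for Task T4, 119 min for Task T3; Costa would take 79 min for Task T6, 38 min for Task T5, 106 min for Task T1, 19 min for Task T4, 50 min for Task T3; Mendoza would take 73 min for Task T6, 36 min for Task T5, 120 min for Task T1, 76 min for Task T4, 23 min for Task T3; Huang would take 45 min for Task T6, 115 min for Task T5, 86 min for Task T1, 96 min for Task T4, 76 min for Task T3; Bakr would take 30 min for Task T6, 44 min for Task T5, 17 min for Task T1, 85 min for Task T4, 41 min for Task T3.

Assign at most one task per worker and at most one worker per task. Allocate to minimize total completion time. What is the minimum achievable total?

Min total: 122 min

Optimal: Huang→Task T6 (45 min), Rossi→Task T5 (18 min), Bakr→Task T1 (17 min), Costa→Task T4 (19 min), Mendoza→Task T3 (23 min) — total 45+18+17+19+23 = 122 min.
Next-best assignment: Osei→Task T6, Rossi→Task T5, Bakr→Task T1, Costa→Task T4, Mendoza→Task T3 = 127 min.
Checked against all permutations: 122 min is optimal.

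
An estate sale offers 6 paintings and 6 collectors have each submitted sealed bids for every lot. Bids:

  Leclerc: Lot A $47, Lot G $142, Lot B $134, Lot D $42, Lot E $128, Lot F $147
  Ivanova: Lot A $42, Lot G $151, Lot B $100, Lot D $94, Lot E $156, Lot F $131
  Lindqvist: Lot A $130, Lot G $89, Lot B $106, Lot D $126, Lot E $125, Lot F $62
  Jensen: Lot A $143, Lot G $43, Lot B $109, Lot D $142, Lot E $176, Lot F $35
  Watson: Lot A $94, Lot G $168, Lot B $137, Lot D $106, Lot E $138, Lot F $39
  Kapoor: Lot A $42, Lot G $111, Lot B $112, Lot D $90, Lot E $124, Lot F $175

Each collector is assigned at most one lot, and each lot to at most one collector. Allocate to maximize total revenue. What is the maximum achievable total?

Optimal: Leclerc→Lot B ($134), Ivanova→Lot E ($156), Lindqvist→Lot A ($130), Jensen→Lot D ($142), Watson→Lot G ($168), Kapoor→Lot F ($175) — total 134+156+130+142+168+175 = $905.
Column-greedy (each lot in turn goes to its best remaining collector) gives $902, worse by 3.

Maximum total: $905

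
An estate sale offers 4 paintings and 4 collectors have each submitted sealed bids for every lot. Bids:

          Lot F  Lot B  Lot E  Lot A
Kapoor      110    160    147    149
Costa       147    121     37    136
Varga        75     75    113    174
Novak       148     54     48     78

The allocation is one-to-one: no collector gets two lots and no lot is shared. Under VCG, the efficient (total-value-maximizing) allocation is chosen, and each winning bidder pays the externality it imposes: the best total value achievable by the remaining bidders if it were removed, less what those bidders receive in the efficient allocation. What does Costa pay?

Efficient allocation: Kapoor→Lot E ($147), Costa→Lot B ($121), Varga→Lot A ($174), Novak→Lot F ($148); total welfare W = $590.
Costa receives Lot B at value $121, so the others get W − 121 = $469.
Without Costa: best allocation of the remaining 3 bidders over all 4 lots is Kapoor→Lot B ($160), Varga→Lot A ($174), Novak→Lot F ($148), total $482.
VCG payment = (others' best without Costa) − (others' welfare with Costa) = 482 − 469 = $13.

Costa pays $13.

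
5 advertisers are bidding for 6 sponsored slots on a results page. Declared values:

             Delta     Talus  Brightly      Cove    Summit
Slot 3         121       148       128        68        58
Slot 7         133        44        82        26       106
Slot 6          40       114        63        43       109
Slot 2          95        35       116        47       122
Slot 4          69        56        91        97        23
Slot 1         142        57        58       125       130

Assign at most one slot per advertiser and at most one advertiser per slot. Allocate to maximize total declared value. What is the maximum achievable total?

Optimal: Delta→Slot 7 ($133), Talus→Slot 3 ($148), Brightly→Slot 2 ($116), Cove→Slot 1 ($125), Summit→Slot 6 ($109) — total 133+148+116+125+109 = $631.
Next-best assignment: Delta→Slot 7, Talus→Slot 3, Brightly→Slot 2, Cove→Slot 4, Summit→Slot 1 = $624.
Checked against all permutations: $631 is optimal.

Maximum total: $631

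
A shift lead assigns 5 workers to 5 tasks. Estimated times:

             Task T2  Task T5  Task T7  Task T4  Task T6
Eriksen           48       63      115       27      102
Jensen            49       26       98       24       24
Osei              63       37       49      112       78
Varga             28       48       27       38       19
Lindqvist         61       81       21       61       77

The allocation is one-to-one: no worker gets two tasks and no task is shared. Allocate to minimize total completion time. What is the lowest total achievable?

This is the linear assignment problem.
Optimal: Eriksen→Task T4 (27 min), Jensen→Task T6 (24 min), Osei→Task T5 (37 min), Varga→Task T2 (28 min), Lindqvist→Task T7 (21 min) — total 27+24+37+28+21 = 137 min.
Column-greedy (each task in turn goes to its cheapest remaining worker) gives 180 min, worse by 43.
Checked against all permutations: 137 min is optimal.

Min total: 137 min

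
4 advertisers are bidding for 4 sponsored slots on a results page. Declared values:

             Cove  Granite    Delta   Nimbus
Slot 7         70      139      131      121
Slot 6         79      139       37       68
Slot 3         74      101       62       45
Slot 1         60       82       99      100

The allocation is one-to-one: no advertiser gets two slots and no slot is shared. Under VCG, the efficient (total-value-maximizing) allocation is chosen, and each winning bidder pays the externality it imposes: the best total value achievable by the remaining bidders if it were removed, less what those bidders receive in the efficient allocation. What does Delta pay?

Efficient allocation: Cove→Slot 3 ($74), Granite→Slot 6 ($139), Delta→Slot 7 ($131), Nimbus→Slot 1 ($100); total welfare W = $444.
Delta receives Slot 7 at value $131, so the others get W − 131 = $313.
Without Delta: best allocation of the remaining 3 bidders over all 4 slots is Cove→Slot 3 ($74), Granite→Slot 6 ($139), Nimbus→Slot 7 ($121), total $334.
VCG payment = (others' best without Delta) − (others' welfare with Delta) = 334 − 313 = $21.

Delta pays $21.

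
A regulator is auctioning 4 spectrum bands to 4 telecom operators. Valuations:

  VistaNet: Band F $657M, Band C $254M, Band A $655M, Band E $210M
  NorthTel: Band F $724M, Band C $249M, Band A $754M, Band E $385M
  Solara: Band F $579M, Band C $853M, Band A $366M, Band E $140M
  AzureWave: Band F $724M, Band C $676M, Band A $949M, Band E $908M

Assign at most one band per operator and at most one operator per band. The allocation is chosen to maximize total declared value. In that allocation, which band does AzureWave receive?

Treat this as an assignment problem: match each operator to one band.
Optimal: VistaNet→Band F ($657M), NorthTel→Band A ($754M), Solara→Band C ($853M), AzureWave→Band E ($908M) — total 657+754+853+908 = $3172M.
Swapping Solara↔NorthTel (Solara→Band A $366M, NorthTel→Band C $249M) loses 992.
No other one-to-one assignment exceeds $3172M.
AzureWave's own top band is Band A ($949M), but forcing AzureWave→Band A and reassigning the rest optimally gives only $2844M — worse by 328.

AzureWave receives Band E.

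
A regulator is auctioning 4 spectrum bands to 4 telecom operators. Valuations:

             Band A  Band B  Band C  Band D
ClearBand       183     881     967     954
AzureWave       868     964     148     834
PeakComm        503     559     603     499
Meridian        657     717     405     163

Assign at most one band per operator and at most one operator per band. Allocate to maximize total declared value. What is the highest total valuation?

Max total: $3178M

Optimal: ClearBand→Band D ($954M), AzureWave→Band B ($964M), PeakComm→Band C ($603M), Meridian→Band A ($657M) — total 954+964+603+657 = $3178M.
Row-greedy (each operator in turn takes its best remaining band) gives $2597M, worse by 581.
Next-best assignment: ClearBand→Band D, AzureWave→Band A, PeakComm→Band C, Meridian→Band B = $3142M.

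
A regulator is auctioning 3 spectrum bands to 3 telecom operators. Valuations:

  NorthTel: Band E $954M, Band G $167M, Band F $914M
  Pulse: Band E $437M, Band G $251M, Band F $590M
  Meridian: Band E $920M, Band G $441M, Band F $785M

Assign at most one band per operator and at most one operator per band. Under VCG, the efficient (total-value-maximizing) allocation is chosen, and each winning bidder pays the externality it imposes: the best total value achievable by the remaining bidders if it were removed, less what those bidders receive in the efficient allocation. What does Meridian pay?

Meridian pays $379M.

Efficient allocation: NorthTel→Band F ($914M), Pulse→Band G ($251M), Meridian→Band E ($920M); total welfare W = $2085M.
Meridian receives Band E at value $920M, so the others get W − 920 = $1165M.
Without Meridian: best allocation of the remaining 2 bidders over all 3 bands is NorthTel→Band E ($954M), Pulse→Band F ($590M), total $1544M.
VCG payment = (others' best without Meridian) − (others' welfare with Meridian) = 1544 − 1165 = $379M.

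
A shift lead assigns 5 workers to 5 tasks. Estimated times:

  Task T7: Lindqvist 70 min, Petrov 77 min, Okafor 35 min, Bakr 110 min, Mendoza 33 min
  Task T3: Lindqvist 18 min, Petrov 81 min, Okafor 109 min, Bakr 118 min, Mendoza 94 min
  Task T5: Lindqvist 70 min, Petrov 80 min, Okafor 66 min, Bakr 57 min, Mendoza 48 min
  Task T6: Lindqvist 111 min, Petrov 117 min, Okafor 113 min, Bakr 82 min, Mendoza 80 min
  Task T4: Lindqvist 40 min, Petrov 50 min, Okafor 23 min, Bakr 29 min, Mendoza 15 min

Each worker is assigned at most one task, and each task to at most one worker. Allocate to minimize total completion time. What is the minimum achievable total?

Min total: 230 min

Optimal: Lindqvist→Task T3 (18 min), Petrov→Task T5 (80 min), Okafor→Task T7 (35 min), Bakr→Task T6 (82 min), Mendoza→Task T4 (15 min) — total 18+80+35+82+15 = 230 min.
Row-greedy (each worker in turn takes its cheapest remaining task) gives 240 min, worse by 10.
No other one-to-one assignment undercuts 230 min.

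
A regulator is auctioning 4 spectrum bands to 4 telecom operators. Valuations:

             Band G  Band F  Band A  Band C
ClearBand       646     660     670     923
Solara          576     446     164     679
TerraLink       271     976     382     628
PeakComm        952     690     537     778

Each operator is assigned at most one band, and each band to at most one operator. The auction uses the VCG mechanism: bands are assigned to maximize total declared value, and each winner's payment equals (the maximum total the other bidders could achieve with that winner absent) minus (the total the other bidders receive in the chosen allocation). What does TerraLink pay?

Efficient allocation: ClearBand→Band A ($670M), Solara→Band C ($679M), TerraLink→Band F ($976M), PeakComm→Band G ($952M); total welfare W = $3277M.
TerraLink receives Band F at value $976M, so the others get W − 976 = $2301M.
Without TerraLink: best allocation of the remaining 3 bidders over all 4 bands is ClearBand→Band C ($923M), Solara→Band F ($446M), PeakComm→Band G ($952M), total $2321M.
VCG payment = (others' best without TerraLink) − (others' welfare with TerraLink) = 2321 − 2301 = $20M.

TerraLink pays $20M.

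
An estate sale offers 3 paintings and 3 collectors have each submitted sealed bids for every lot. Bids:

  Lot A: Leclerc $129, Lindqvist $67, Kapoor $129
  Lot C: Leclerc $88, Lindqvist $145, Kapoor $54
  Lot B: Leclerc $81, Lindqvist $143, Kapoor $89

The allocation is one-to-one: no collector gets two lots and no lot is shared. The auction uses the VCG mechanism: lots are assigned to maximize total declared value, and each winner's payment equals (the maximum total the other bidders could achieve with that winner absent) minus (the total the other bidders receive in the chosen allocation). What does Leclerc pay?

Leclerc pays $40.

Efficient allocation: Leclerc→Lot A ($129), Lindqvist→Lot C ($145), Kapoor→Lot B ($89); total welfare W = $363.
Leclerc receives Lot A at value $129, so the others get W − 129 = $234.
Without Leclerc: best allocation of the remaining 2 bidders over all 3 lots is Lindqvist→Lot C ($145), Kapoor→Lot A ($129), total $274.
VCG payment = (others' best without Leclerc) − (others' welfare with Leclerc) = 274 − 234 = $40.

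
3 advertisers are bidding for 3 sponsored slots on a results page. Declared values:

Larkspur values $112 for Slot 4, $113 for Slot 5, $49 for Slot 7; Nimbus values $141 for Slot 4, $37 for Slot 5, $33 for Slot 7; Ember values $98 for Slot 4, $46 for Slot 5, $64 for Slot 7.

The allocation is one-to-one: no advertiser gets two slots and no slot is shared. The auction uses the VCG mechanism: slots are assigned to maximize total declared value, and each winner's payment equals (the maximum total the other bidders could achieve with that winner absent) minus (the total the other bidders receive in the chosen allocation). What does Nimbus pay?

Efficient allocation: Larkspur→Slot 5 ($113), Nimbus→Slot 4 ($141), Ember→Slot 7 ($64); total welfare W = $318.
Nimbus receives Slot 4 at value $141, so the others get W − 141 = $177.
Without Nimbus: best allocation of the remaining 2 bidders over all 3 slots is Larkspur→Slot 5 ($113), Ember→Slot 4 ($98), total $211.
VCG payment = (others' best without Nimbus) − (others' welfare with Nimbus) = 211 − 177 = $34.

Nimbus pays $34.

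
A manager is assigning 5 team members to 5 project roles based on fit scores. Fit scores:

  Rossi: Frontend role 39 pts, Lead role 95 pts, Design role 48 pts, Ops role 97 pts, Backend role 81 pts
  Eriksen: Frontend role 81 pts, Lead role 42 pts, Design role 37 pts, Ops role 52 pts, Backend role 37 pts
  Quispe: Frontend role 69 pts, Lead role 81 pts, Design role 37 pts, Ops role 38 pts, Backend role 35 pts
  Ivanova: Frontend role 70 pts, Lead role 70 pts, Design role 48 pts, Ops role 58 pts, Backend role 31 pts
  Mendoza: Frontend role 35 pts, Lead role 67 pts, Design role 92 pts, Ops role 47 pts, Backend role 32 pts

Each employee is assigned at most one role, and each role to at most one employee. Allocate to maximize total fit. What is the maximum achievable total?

Max total: 393 pts

Optimal: Rossi→Backend role (81 pts), Eriksen→Frontend role (81 pts), Quispe→Lead role (81 pts), Ivanova→Ops role (58 pts), Mendoza→Design role (92 pts) — total 81+81+81+58+92 = 393 pts.
Max-entry greedy (repeatedly take the single best remaining cell) gives 382 pts, worse by 11.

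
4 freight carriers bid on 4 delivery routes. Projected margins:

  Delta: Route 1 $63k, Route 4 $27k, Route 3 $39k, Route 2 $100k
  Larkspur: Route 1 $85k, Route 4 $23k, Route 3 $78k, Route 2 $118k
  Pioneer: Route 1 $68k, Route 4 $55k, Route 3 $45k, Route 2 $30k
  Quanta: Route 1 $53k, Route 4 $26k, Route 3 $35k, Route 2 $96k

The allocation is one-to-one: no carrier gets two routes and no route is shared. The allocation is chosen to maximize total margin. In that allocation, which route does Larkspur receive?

Larkspur receives Route 3.

Optimal: Delta→Route 1 ($63k), Larkspur→Route 3 ($78k), Pioneer→Route 4 ($55k), Quanta→Route 2 ($96k) — total 63+78+55+96 = $292k.
Column-greedy (each route in turn goes to its best remaining carrier) gives $275k, worse by 17.
Every other assignment is strictly worse.
Larkspur's own top route is Route 2 ($118k), but forcing Larkspur→Route 2 and reassigning the rest optimally gives only $271k — worse by 21.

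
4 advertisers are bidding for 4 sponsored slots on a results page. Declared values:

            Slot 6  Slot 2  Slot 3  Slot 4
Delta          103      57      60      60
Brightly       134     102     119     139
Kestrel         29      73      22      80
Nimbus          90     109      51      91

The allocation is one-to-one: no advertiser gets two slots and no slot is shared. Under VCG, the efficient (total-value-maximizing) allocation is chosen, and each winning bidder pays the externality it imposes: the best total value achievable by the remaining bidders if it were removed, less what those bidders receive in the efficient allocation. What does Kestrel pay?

Kestrel pays $20.

Efficient allocation: Delta→Slot 6 ($103), Brightly→Slot 3 ($119), Kestrel→Slot 4 ($80), Nimbus→Slot 2 ($109); total welfare W = $411.
Kestrel receives Slot 4 at value $80, so the others get W − 80 = $331.
Without Kestrel: best allocation of the remaining 3 bidders over all 4 slots is Delta→Slot 6 ($103), Brightly→Slot 4 ($139), Nimbus→Slot 2 ($109), total $351.
VCG payment = (others' best without Kestrel) − (others' welfare with Kestrel) = 351 − 331 = $20.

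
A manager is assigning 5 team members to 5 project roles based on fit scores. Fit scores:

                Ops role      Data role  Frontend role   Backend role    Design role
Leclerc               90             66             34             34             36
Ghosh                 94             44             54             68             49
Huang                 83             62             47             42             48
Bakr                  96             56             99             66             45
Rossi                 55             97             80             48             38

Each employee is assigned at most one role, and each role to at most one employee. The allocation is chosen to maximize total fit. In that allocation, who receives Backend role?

Ghosh receives Backend role.

Optimal: Leclerc→Ops role (90 pts), Ghosh→Backend role (68 pts), Huang→Design role (48 pts), Bakr→Frontend role (99 pts), Rossi→Data role (97 pts) — total 90+68+48+99+97 = 402 pts.
Max-entry greedy (repeatedly take the single best remaining cell) gives 372 pts, worse by 30.
Next-best assignment: Leclerc→Design role, Ghosh→Backend role, Huang→Ops role, Bakr→Frontend role, Rossi→Data role = 383 pts.
Ghosh's own top role is Ops role (94 pts), but forcing Ghosh→Ops role and reassigning the rest optimally gives only 372 pts — worse by 30.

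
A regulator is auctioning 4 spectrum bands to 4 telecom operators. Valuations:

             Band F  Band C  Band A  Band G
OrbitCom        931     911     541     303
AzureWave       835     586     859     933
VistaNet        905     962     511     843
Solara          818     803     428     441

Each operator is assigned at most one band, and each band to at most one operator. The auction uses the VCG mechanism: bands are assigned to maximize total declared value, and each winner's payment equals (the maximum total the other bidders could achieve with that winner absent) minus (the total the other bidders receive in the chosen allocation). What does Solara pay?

Solara pays $193M.

Efficient allocation: OrbitCom→Band F ($931M), AzureWave→Band A ($859M), VistaNet→Band G ($843M), Solara→Band C ($803M); total welfare W = $3436M.
Solara receives Band C at value $803M, so the others get W − 803 = $2633M.
Without Solara: best allocation of the remaining 3 bidders over all 4 bands is OrbitCom→Band F ($931M), AzureWave→Band G ($933M), VistaNet→Band C ($962M), total $2826M.
VCG payment = (others' best without Solara) − (others' welfare with Solara) = 2826 − 2633 = $193M.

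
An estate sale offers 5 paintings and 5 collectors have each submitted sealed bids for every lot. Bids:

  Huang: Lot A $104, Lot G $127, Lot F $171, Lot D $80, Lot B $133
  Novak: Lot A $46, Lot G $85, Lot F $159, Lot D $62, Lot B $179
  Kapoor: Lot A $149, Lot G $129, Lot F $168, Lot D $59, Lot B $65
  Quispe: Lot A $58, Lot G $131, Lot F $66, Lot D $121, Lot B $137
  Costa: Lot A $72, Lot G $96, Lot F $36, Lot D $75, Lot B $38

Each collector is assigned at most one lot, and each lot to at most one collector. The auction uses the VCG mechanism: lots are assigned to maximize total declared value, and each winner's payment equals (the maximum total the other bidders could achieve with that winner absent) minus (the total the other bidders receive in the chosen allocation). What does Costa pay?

Efficient allocation: Huang→Lot F ($171), Novak→Lot B ($179), Kapoor→Lot A ($149), Quispe→Lot D ($121), Costa→Lot G ($96); total welfare W = $716.
Costa receives Lot G at value $96, so the others get W − 96 = $620.
Without Costa: best allocation of the remaining 4 bidders over all 5 lots is Huang→Lot F ($171), Novak→Lot B ($179), Kapoor→Lot A ($149), Quispe→Lot G ($131), total $630.
VCG payment = (others' best without Costa) − (others' welfare with Costa) = 630 − 620 = $10.

Costa pays $10.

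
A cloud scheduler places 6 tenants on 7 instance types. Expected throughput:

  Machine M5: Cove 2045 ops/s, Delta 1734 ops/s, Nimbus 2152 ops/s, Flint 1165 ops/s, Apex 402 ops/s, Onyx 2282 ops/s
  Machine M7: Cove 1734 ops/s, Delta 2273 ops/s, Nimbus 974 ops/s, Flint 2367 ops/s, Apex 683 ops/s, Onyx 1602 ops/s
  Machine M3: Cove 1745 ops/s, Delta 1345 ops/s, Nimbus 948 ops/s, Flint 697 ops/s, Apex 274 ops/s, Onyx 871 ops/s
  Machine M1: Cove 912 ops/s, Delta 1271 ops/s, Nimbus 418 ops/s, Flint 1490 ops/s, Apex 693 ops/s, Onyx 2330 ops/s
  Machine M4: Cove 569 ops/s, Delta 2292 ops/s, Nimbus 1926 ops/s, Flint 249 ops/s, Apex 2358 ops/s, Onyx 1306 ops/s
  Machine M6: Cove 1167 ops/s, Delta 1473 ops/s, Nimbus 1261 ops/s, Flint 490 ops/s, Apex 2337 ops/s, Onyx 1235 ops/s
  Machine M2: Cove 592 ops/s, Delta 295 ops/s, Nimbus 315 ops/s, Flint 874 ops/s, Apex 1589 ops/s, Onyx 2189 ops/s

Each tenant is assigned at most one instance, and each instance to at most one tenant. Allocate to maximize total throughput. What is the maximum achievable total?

This is the linear assignment problem.
Optimal: Cove→Machine M3 (1745 ops/s), Delta→Machine M4 (2292 ops/s), Nimbus→Machine M5 (2152 ops/s), Flint→Machine M7 (2367 ops/s), Apex→Machine M6 (2337 ops/s), Onyx→Machine M1 (2330 ops/s) — total 1745+2292+2152+2367+2337+2330 = 13223 ops/s.
Row-greedy (each tenant in turn takes its best remaining instance) gives 11884 ops/s, worse by 1339.
Every other assignment is strictly worse.

Maximum total: 13223 ops/s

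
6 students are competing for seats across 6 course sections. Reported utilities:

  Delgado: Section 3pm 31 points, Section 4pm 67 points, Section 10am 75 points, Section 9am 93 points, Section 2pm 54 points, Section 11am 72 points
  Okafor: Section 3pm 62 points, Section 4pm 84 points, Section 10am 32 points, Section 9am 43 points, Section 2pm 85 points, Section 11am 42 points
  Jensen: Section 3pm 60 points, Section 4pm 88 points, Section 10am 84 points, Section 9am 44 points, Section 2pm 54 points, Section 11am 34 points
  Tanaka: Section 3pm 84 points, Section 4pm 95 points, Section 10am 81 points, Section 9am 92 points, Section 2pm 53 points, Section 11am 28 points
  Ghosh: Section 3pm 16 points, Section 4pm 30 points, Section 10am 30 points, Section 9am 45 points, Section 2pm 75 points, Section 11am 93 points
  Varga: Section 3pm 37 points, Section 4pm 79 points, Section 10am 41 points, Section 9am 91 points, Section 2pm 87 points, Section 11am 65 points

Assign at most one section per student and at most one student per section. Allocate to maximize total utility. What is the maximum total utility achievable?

Optimal: Delgado→Section 9am (93 points), Okafor→Section 4pm (84 points), Jensen→Section 10am (84 points), Tanaka→Section 3pm (84 points), Ghosh→Section 11am (93 points), Varga→Section 2pm (87 points) — total 93+84+84+84+93+87 = 525 points.
Row-greedy (each student in turn takes its best remaining section) gives 484 points, worse by 41.
Next-best assignment: Delgado→Section 9am, Okafor→Section 2pm, Jensen→Section 10am, Tanaka→Section 3pm, Ghosh→Section 11am, Varga→Section 4pm = 518 points.
Checked against all permutations: 525 points is optimal.

Max total: 525 points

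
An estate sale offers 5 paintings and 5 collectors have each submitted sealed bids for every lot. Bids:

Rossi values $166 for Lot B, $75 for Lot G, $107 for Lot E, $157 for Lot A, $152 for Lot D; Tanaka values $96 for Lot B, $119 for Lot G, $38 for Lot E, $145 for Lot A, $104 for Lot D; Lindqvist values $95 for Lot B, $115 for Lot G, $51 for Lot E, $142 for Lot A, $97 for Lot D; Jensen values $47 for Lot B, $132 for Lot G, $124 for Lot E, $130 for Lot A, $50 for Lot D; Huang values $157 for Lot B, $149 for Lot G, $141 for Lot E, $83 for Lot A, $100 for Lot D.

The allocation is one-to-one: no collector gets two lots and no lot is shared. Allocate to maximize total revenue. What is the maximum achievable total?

Max total: $694

This is the linear assignment problem.
Optimal: Rossi→Lot D ($152), Tanaka→Lot G ($119), Lindqvist→Lot A ($142), Jensen→Lot E ($124), Huang→Lot B ($157) — total 152+119+142+124+157 = $694.
Row-greedy (each collector in turn takes its best remaining lot) gives $650, worse by 44.
Swapping Tanaka↔Rossi (Tanaka→Lot D $104, Rossi→Lot G $75) loses 92.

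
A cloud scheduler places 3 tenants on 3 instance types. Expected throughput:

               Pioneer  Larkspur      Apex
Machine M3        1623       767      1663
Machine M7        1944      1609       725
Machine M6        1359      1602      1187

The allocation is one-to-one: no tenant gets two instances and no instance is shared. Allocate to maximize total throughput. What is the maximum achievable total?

Maximum total: 5209 ops/s

Treat this as an assignment problem: match each tenant to one instance.
Optimal: Pioneer→Machine M7 (1944 ops/s), Larkspur→Machine M6 (1602 ops/s), Apex→Machine M3 (1663 ops/s) — total 1944+1602+1663 = 5209 ops/s.
Swapping Larkspur↔Pioneer (Larkspur→Machine M7 1609 ops/s, Pioneer→Machine M6 1359 ops/s) loses 578.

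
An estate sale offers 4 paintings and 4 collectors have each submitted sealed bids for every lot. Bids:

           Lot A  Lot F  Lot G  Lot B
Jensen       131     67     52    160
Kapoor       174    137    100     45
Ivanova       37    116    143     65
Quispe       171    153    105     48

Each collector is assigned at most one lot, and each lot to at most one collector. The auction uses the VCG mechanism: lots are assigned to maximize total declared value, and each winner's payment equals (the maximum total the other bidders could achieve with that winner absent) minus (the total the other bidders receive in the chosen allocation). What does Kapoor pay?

Kapoor pays $18.

Efficient allocation: Jensen→Lot B ($160), Kapoor→Lot A ($174), Ivanova→Lot G ($143), Quispe→Lot F ($153); total welfare W = $630.
Kapoor receives Lot A at value $174, so the others get W − 174 = $456.
Without Kapoor: best allocation of the remaining 3 bidders over all 4 lots is Jensen→Lot B ($160), Ivanova→Lot G ($143), Quispe→Lot A ($171), total $474.
VCG payment = (others' best without Kapoor) − (others' welfare with Kapoor) = 474 − 456 = $18.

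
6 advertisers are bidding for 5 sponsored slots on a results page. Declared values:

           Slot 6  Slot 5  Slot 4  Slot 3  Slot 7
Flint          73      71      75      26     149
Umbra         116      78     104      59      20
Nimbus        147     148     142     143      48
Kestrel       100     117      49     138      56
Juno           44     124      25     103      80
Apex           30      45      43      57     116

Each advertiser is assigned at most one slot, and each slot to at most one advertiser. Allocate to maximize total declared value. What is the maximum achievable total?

Optimal: Umbra→Slot 6 ($116), Juno→Slot 5 ($124), Nimbus→Slot 4 ($142), Kestrel→Slot 3 ($138), Flint→Slot 7 ($149) — total 116+124+142+138+149 = $669.
Max-entry greedy (repeatedly take the single best remaining cell) gives $594, worse by 75.
Swapping Umbra↔Juno (Umbra→Slot 5 $78, Juno→Slot 6 $44) loses 118.

Maximum total: $669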